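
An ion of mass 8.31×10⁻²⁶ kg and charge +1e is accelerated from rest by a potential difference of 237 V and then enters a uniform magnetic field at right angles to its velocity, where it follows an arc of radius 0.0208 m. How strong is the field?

v = √(2|q|V/m) = √(2·1.602×10⁻¹⁹·237/8.31×10⁻²⁶) ≈ 3.023×10⁴ m/s.
B = mv/(|q|r) = (8.31×10⁻²⁶)(3.023×10⁴)/((1.602×10⁻¹⁹)(0.0208)) ≈ 0.754 T.

B ≈ 0.754 T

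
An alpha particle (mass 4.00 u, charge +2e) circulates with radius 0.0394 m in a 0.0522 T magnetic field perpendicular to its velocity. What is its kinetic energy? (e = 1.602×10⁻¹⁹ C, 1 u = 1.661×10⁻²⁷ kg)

v = |q|Br/m, then KE = ½mv² = (qBr)²/(2m).
v = (3.204×10⁻¹⁹)(0.0522)(0.0394)/6.644×10⁻²⁷ ≈ 9.918×10⁴ m/s.
KE = ½(6.644×10⁻²⁷)(9.918×10⁴)² ≈ 3.27×10⁻¹⁷ J.

KE ≈ 3.27×10⁻¹⁷ J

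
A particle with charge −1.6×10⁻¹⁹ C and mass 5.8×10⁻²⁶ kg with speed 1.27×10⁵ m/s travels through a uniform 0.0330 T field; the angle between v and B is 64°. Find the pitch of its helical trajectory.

v∥ = v cosθ = 1.27×10⁵·cos64° ≈ 5.567×10⁴ m/s.
T = 2πm/(|q|B) = 2π(5.8×10⁻²⁶)/((1.6×10⁻¹⁹)(0.0330)) ≈ 6.902×10⁻⁵ s.
pitch = v∥ T = (5.567×10⁴)(6.902×10⁻⁵) ≈ 3.84 m.

p ≈ 3.84 m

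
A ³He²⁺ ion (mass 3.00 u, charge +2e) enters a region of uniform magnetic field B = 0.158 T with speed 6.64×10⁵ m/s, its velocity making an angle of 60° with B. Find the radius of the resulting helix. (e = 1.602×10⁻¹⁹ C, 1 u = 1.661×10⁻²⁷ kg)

r ≈ 0.0566 m

v⊥ = v sinθ = 6.64×10⁵·sin60° ≈ 5.750×10⁵ m/s.
r = m v⊥/(|q|B) = (4.983×10⁻²⁷)(5.750×10⁵)/((3.204×10⁻¹⁹)(0.158)) ≈ 0.0566 m.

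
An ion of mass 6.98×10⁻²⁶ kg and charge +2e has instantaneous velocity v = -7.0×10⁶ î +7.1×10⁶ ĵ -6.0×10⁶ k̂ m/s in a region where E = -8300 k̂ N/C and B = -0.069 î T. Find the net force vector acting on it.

F ≈ (0, 1.33×10⁻¹³, 1.54×10⁻¹³) N

v×B = (0, 4.14×10⁵, 4.90×10⁵) N/C.
E + v×B = (0, 4.14×10⁵, 4.82×10⁵) N/C.
F = q(E + v×B) = (3.204×10⁻¹⁹ C)·(0, 4.14×10⁵, 4.82×10⁵) = (0, 1.33×10⁻¹³, 1.54×10⁻¹³) N.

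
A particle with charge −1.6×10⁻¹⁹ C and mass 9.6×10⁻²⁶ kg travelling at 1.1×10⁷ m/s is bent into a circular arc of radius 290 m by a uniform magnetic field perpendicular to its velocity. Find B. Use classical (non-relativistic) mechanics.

B ≈ 0.023 T

From |q|vB = mv²/r, B = mv/(|q|r).
B = (9.6×10⁻²⁶)(1.1×10⁷)/((1.6×10⁻¹⁹)(290)) ≈ 0.023 T.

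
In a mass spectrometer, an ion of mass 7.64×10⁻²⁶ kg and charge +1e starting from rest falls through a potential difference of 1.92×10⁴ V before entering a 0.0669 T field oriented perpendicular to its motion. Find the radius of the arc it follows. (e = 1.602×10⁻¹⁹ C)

r ≈ 2.02 m

Acceleration: |q|V = ½mv² ⇒ v = √(2|q|V/m) = √(2·1.602×10⁻¹⁹·1.92×10⁴/7.64×10⁻²⁶) ≈ 2.838×10⁵ m/s.
In the field: r = mv/(|q|B) = (7.64×10⁻²⁶)(2.838×10⁵)/((1.602×10⁻¹⁹)(0.0669)) ≈ 2.02 m.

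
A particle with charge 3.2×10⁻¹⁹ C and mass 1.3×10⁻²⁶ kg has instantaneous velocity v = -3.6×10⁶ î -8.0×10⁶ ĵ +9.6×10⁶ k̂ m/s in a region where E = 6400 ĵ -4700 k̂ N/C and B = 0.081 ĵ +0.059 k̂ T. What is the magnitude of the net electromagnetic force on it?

|F| ≈ 4.17×10⁻¹³ N

v×B = (-1.25×10⁶, 2.12×10⁵, -2.92×10⁵) N/C.
E + v×B = (-1.25×10⁶, 2.19×10⁵, -2.96×10⁵) N/C.
F = q(E + v×B) = (3.2×10⁻¹⁹ C)·(-1.25×10⁶, 2.19×10⁵, -2.96×10⁵) = (-4.00×10⁻¹³, 7.00×10⁻¹⁴, -9.48×10⁻¹⁴) N.
|F| = 4.17×10⁻¹³ N.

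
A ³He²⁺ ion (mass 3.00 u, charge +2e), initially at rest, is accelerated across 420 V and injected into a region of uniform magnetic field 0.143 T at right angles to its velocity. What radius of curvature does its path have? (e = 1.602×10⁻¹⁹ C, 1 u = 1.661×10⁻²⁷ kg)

Acceleration: |q|V = ½mv² ⇒ v = √(2|q|V/m) = √(2·3.204×10⁻¹⁹·420/4.983×10⁻²⁷) ≈ 2.324×10⁵ m/s.
In the field: r = mv/(|q|B) = (4.983×10⁻²⁷)(2.324×10⁵)/((3.204×10⁻¹⁹)(0.143)) ≈ 0.0253 m.

r ≈ 0.0253 m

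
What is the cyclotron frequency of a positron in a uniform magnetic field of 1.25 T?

f ≈ 3.50×10¹⁰ Hz

f = |q|B/(2πm).
f = (1.602×10⁻¹⁹)(1.25)/(2π·9.109×10⁻³¹) ≈ 3.50×10¹⁰ Hz.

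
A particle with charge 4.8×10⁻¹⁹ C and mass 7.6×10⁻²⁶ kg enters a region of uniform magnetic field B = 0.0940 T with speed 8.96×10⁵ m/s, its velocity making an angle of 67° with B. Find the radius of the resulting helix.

v⊥ = v sinθ = 8.96×10⁵·sin67° ≈ 8.248×10⁵ m/s.
r = m v⊥/(|q|B) = (7.6×10⁻²⁶)(8.248×10⁵)/((4.8×10⁻¹⁹)(0.0940)) ≈ 1.39 m.

r ≈ 1.39 m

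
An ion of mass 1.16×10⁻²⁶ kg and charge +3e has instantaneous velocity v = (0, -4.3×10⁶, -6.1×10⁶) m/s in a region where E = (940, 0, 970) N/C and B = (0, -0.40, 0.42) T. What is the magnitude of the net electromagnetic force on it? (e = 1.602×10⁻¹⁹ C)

|F| ≈ 2.04×10⁻¹² N

v×B = (-4.25×10⁶, 0, 0) N/C.
E + v×B = (-4.25×10⁶, 0, 970) N/C.
F = q(E + v×B) = (4.806×10⁻¹⁹ C)·(-4.25×10⁶, 0, 970) = (-2.04×10⁻¹², 0, 4.66×10⁻¹⁶) N.
|F| = 2.04×10⁻¹² N.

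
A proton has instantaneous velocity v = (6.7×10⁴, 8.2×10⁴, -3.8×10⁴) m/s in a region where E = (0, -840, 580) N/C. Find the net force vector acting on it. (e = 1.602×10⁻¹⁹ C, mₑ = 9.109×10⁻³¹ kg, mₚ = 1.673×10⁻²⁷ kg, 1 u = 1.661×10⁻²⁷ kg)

Only an electric field acts, so F = qE = (1.602×10⁻¹⁹ C)·(0, -840, 580) = (0, -1.35×10⁻¹⁶, 9.29×10⁻¹⁷) N.

F ≈ (0, -1.35×10⁻¹⁶, 9.29×10⁻¹⁷) N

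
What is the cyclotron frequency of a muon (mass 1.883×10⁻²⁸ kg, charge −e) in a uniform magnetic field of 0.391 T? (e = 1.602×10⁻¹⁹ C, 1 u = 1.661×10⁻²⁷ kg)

f ≈ 5.29×10⁷ Hz

f = |q|B/(2πm).
f = (1.602×10⁻¹⁹)(0.391)/(2π·1.883×10⁻²⁸) ≈ 5.29×10⁷ Hz.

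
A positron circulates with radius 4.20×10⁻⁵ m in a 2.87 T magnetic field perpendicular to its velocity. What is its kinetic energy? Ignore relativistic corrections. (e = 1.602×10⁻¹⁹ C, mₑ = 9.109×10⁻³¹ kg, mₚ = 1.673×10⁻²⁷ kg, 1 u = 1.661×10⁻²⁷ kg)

KE ≈ 2.05×10⁻¹⁶ J

v = |q|Br/m, then KE = ½mv² = (qBr)²/(2m).
v = (1.602×10⁻¹⁹)(2.87)(4.20×10⁻⁵)/9.109×10⁻³¹ ≈ 2.120×10⁷ m/s.
KE = ½(9.109×10⁻³¹)(2.120×10⁷)² ≈ 2.05×10⁻¹⁶ J.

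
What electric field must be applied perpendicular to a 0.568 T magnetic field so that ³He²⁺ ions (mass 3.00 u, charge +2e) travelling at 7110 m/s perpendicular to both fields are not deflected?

E = 4040 V/m

For straight-line motion qE = qvB, so E = vB.
E = 7110 × 0.568 = 4040 V/m.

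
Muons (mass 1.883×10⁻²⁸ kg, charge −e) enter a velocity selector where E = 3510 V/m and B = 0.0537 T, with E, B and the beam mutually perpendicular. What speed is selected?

v = 6.54×10⁴ m/s

For undeflected motion the electric and magnetic forces balance: qE = qvB.
v = E/B = 3510/0.0537 = 6.54×10⁴ m/s.
The result is independent of the particle's charge and mass.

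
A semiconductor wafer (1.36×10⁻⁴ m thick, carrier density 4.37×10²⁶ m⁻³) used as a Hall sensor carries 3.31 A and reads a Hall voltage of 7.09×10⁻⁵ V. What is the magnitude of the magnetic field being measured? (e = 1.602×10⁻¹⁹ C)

From V_H = IB/(n e t), B = V_H n e t / I.
B = (7.09×10⁻⁵)(4.37×10²⁶)(1.602×10⁻¹⁹)(1.36×10⁻⁴)/3.31 ≈ 0.204 T.

B ≈ 0.204 T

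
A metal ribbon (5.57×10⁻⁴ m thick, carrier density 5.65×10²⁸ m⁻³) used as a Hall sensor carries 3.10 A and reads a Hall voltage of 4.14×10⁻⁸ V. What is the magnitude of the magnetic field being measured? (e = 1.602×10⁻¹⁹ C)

B ≈ 0.0673 T

From V_H = IB/(n e t), B = V_H n e t / I.
B = (4.14×10⁻⁸)(5.65×10²⁸)(1.602×10⁻¹⁹)(5.57×10⁻⁴)/3.10 ≈ 0.0673 T.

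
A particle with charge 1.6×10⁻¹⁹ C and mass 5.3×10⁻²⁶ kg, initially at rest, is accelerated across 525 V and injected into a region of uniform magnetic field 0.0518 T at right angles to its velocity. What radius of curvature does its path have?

Acceleration: |q|V = ½mv² ⇒ v = √(2|q|V/m) = √(2·1.6×10⁻¹⁹·525/5.3×10⁻²⁶) ≈ 5.630×10⁴ m/s.
In the field: r = mv/(|q|B) = (5.3×10⁻²⁶)(5.630×10⁴)/((1.6×10⁻¹⁹)(0.0518)) ≈ 0.360 m.

r ≈ 0.360 m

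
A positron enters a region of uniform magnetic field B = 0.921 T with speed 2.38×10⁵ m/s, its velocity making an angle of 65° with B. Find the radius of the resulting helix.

r ≈ 1.33×10⁻⁶ m

v⊥ = v sinθ = 2.38×10⁵·sin65° ≈ 2.157×10⁵ m/s.
r = m v⊥/(|q|B) = (9.109×10⁻³¹)(2.157×10⁵)/((1.602×10⁻¹⁹)(0.921)) ≈ 1.33×10⁻⁶ m.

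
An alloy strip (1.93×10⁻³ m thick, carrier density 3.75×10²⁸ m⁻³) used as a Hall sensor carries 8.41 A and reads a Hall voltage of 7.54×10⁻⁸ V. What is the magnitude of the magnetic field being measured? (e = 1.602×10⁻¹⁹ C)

B ≈ 0.104 T

From V_H = IB/(n e t), B = V_H n e t / I.
B = (7.54×10⁻⁸)(3.75×10²⁸)(1.602×10⁻¹⁹)(1.93×10⁻³)/8.41 ≈ 0.104 T.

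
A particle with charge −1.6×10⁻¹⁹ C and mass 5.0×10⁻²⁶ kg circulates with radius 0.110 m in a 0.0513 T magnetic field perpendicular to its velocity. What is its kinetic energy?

v = |q|Br/m, then KE = ½mv² = (qBr)²/(2m).
v = (1.6×10⁻¹⁹)(0.0513)(0.110)/5.0×10⁻²⁶ ≈ 1.806×10⁴ m/s.
KE = ½(5.0×10⁻²⁶)(1.806×10⁴)² ≈ 8.15×10⁻¹⁸ J.

KE ≈ 8.15×10⁻¹⁸ J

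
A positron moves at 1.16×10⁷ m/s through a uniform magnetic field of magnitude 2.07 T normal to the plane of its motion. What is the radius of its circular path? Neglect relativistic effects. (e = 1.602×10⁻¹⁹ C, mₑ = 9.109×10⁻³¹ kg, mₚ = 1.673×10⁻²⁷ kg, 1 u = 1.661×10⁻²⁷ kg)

The magnetic force provides the centripetal force: |q|vB = mv²/r.
r = mv/(|q|B) = (9.109×10⁻³¹)(1.16×10⁷)/((1.602×10⁻¹⁹)(2.07)) ≈ 3.19×10⁻⁵ m.

r ≈ 3.19×10⁻⁵ m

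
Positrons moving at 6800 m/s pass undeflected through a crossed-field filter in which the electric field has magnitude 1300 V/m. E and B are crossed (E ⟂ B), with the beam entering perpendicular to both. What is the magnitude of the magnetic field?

B = 0.19 T

Balance of forces in the selector: qE = qvB ⇒ B = E/v.
B = 1300/6800 = 0.19 T.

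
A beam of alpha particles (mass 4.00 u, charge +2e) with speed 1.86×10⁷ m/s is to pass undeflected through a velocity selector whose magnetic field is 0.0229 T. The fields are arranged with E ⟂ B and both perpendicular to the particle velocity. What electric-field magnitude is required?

E = 4.26×10⁵ V/m

For straight-line motion qE = qvB, so E = vB.
E = 1.86×10⁷ × 0.0229 = 4.26×10⁵ V/m.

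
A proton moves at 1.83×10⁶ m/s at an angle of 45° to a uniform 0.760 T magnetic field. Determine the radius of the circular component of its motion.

r ≈ 0.0178 m

v⊥ = v sinθ = 1.83×10⁶·sin45° ≈ 1.294×10⁶ m/s.
r = m v⊥/(|q|B) = (1.673×10⁻²⁷)(1.294×10⁶)/((1.602×10⁻¹⁹)(0.760)) ≈ 0.0178 m.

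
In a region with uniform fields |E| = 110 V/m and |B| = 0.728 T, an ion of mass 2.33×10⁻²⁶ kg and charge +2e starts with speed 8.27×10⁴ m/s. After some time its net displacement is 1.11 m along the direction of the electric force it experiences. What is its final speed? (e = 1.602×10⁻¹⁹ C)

v_f ≈ 1.01×10⁵ m/s

B does no work; ΔKE = |q|E d.
½mv_f² = ½mv₀² + |q|Ed = ½(2.33×10⁻²⁶)(8.27×10⁴)² + (3.204×10⁻¹⁹)(110)(1.11) ≈ 7.968×10⁻¹⁷ J + 3.912×10⁻¹⁷ J ≈ 1.188×10⁻¹⁶ J.
v_f = √(2·1.188×10⁻¹⁶/2.33×10⁻²⁶) ≈ 1.01×10⁵ m/s.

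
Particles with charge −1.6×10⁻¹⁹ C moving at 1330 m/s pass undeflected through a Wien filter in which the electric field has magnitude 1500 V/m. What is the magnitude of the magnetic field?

Balance of forces in the selector: qE = qvB ⇒ B = E/v.
B = 1500/1330 = 1.13 T.

B = 1.13 T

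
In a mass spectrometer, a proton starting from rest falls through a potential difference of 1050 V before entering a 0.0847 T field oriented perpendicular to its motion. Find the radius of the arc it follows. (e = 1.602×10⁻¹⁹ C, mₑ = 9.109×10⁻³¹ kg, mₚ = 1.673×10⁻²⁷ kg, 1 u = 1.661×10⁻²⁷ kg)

r ≈ 0.0553 m

Acceleration: |q|V = ½mv² ⇒ v = √(2|q|V/m) = √(2·1.602×10⁻¹⁹·1050/1.673×10⁻²⁷) ≈ 4.484×10⁵ m/s.
In the field: r = mv/(|q|B) = (1.673×10⁻²⁷)(4.484×10⁵)/((1.602×10⁻¹⁹)(0.0847)) ≈ 0.0553 m.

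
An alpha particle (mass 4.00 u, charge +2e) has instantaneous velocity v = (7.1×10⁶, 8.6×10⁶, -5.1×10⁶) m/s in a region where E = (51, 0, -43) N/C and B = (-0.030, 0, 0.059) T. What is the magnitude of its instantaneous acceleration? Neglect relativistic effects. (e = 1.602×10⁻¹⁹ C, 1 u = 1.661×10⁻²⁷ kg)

|a| ≈ 3.03×10¹³ m/s²

v×B = (5.07×10⁵, -2.66×10⁵, 2.58×10⁵) N/C.
E + v×B = (5.07×10⁵, -2.66×10⁵, 2.58×10⁵) N/C.
F = q(E + v×B) = (3.204×10⁻¹⁹ C)·(5.07×10⁵, -2.66×10⁵, 2.58×10⁵) = (1.63×10⁻¹³, -8.52×10⁻¹⁴, 8.26×10⁻¹⁴) N.
|a| = |F|/m = 2.013×10⁻¹³/6.644×10⁻²⁷ ≈ 3.03×10¹³ m/s².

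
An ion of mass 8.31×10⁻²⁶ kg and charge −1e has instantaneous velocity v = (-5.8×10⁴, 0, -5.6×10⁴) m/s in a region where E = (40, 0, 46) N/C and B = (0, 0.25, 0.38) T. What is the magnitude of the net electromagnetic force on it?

v×B = (1.40×10⁴, 2.20×10⁴, -1.45×10⁴) N/C.
E + v×B = (1.40×10⁴, 2.20×10⁴, -1.45×10⁴) N/C.
F = q(E + v×B) = (−1.602×10⁻¹⁹ C)·(1.40×10⁴, 2.20×10⁴, -1.45×10⁴) = (-2.25×10⁻¹⁵, -3.53×10⁻¹⁵, 2.32×10⁻¹⁵) N.
|F| = 4.78×10⁻¹⁵ N.

|F| ≈ 4.78×10⁻¹⁵ N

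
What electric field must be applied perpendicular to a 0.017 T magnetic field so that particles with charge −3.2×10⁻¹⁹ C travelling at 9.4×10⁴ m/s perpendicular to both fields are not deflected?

For straight-line motion qE = qvB, so E = vB.
E = 9.4×10⁴ × 0.017 = 1600 V/m.

E = 1600 V/m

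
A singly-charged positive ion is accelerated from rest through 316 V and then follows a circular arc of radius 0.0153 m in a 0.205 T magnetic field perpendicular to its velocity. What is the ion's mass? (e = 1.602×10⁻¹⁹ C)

m ≈ 2.49×10⁻²⁷ kg

Combine |q|V = ½mv² and r = mv/(|q|B): eliminate v to get m = qB²r²/(2V).
m = (1.602×10⁻¹⁹)(0.205)²(0.0153)²/(2·316) ≈ 2.49×10⁻²⁷ kg.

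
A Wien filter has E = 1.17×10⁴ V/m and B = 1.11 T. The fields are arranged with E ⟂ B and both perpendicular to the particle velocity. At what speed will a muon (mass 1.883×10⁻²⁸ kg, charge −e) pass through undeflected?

v = 1.05×10⁴ m/s

Straight-line motion ⇒ electric and magnetic forces cancel, so E = vB.
v = E/B = 1.17×10⁴/1.11 = 1.05×10⁴ m/s.
The result is independent of the particle's charge and mass.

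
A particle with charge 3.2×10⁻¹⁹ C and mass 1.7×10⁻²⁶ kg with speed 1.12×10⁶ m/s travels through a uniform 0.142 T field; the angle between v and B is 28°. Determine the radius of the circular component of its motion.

r ≈ 0.197 m

v⊥ = v sinθ = 1.12×10⁶·sin28° ≈ 5.258×10⁵ m/s.
r = m v⊥/(|q|B) = (1.7×10⁻²⁶)(5.258×10⁵)/((3.2×10⁻¹⁹)(0.142)) ≈ 0.197 m.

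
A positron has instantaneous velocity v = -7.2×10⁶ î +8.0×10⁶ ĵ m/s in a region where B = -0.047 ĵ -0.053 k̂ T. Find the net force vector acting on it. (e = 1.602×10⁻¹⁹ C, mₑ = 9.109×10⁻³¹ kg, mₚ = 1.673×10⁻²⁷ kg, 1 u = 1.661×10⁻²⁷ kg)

F ≈ (-6.79×10⁻¹⁴, -6.11×10⁻¹⁴, 5.42×10⁻¹⁴) N

v×B = (-4.24×10⁵, -3.82×10⁵, 3.38×10⁵) N/C.
F = q v×B = (1.602×10⁻¹⁹ C)·(-4.24×10⁵, -3.82×10⁵, 3.38×10⁵) = (-6.79×10⁻¹⁴, -6.11×10⁻¹⁴, 5.42×10⁻¹⁴) N.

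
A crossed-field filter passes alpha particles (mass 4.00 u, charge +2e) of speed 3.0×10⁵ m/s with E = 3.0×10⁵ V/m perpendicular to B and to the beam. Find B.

Balance of forces in the selector: qE = qvB ⇒ B = E/v.
B = 3.0×10⁵/3.0×10⁵ = 1.0 T.

B = 1.0 T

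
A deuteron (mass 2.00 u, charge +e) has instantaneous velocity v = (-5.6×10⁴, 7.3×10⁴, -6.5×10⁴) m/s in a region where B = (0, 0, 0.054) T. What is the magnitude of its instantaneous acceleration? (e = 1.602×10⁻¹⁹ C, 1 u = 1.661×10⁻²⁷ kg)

|a| ≈ 2.40×10¹¹ m/s²

v×B = (3940, 3020, 0) N/C.
F = q v×B = (1.602×10⁻¹⁹ C)·(3940, 3020, 0) = (6.32×10⁻¹⁶, 4.84×10⁻¹⁶, 0) N.
|a| = |F|/m = 7.959×10⁻¹⁶/3.322×10⁻²⁷ ≈ 2.40×10¹¹ m/s².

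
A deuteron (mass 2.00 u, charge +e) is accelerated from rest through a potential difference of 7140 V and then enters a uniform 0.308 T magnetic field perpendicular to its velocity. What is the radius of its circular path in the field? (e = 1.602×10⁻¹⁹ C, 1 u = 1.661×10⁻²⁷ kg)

r ≈ 0.0559 m

Acceleration: |q|V = ½mv² ⇒ v = √(2|q|V/m) = √(2·1.602×10⁻¹⁹·7140/3.322×10⁻²⁷) ≈ 8.298×10⁵ m/s.
In the field: r = mv/(|q|B) = (3.322×10⁻²⁷)(8.298×10⁵)/((1.602×10⁻¹⁹)(0.308)) ≈ 0.0559 m.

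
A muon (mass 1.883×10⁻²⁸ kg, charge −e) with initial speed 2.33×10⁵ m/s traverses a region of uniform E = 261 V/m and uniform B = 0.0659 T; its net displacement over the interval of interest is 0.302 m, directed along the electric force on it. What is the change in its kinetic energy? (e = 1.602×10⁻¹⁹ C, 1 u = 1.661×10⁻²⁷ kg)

The magnetic force is always ⟂ v and does no work; only the electric force changes KE.
ΔKE = F_E · d = |q|E d = (1.602×10⁻¹⁹)(261)(0.302) ≈ 1.26×10⁻¹⁷ J.

ΔKE ≈ 1.26×10⁻¹⁷ J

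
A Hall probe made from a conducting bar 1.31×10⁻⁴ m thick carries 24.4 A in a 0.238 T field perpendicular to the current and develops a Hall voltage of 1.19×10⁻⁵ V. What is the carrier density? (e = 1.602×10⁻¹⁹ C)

From V_H = IB/(n e t), n = IB/(V_H e t).
n = (24.4)(0.238)/((1.19×10⁻⁵)(1.602×10⁻¹⁹)(1.31×10⁻⁴)) ≈ 2.33×10²⁸ m⁻³.

n ≈ 2.33×10²⁸ m⁻³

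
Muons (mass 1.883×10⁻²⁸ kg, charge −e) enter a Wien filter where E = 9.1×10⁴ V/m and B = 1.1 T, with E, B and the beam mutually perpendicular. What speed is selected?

v = 8.3×10⁴ m/s

Straight-line motion ⇒ electric and magnetic forces cancel, so E = vB.
v = E/B = 9.1×10⁴/1.1 = 8.3×10⁴ m/s.
The result is independent of the particle's charge and mass.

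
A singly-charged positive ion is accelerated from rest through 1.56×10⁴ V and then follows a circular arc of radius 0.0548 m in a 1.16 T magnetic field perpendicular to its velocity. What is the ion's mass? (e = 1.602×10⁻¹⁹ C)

m ≈ 2.07×10⁻²⁶ kg

Combine |q|V = ½mv² and r = mv/(|q|B): eliminate v to get m = qB²r²/(2V).
m = (1.602×10⁻¹⁹)(1.16)²(0.0548)²/(2·1.56×10⁴) ≈ 2.07×10⁻²⁶ kg.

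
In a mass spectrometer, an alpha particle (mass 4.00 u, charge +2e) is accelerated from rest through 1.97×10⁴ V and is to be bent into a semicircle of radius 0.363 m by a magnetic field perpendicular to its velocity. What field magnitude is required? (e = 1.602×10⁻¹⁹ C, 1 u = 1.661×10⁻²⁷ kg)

B ≈ 0.0787 T

v = √(2|q|V/m) = √(2·3.204×10⁻¹⁹·1.97×10⁴/6.644×10⁻²⁷) ≈ 1.378×10⁶ m/s.
B = mv/(|q|r) = (6.644×10⁻²⁷)(1.378×10⁶)/((3.204×10⁻¹⁹)(0.363)) ≈ 0.0787 T.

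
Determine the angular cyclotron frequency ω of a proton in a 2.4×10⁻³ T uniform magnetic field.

ω ≈ 2.3×10⁵ rad/s

ω = |q|B/m.
ω = (1.602×10⁻¹⁹)(2.4×10⁻³)/1.673×10⁻²⁷ ≈ 2.3×10⁵ rad/s.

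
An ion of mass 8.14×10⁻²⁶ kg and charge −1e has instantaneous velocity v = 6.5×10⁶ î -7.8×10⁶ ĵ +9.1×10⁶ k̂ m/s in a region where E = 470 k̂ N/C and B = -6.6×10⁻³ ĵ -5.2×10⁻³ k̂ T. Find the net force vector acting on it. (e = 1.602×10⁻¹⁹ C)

v×B = (1.01×10⁵, 3.38×10⁴, -4.29×10⁴) N/C.
E + v×B = (1.01×10⁵, 3.38×10⁴, -4.24×10⁴) N/C.
F = q(E + v×B) = (−1.602×10⁻¹⁹ C)·(1.01×10⁵, 3.38×10⁴, -4.24×10⁴) = (-1.61×10⁻¹⁴, -5.41×10⁻¹⁵, 6.80×10⁻¹⁵) N.

F ≈ (-1.61×10⁻¹⁴, -5.41×10⁻¹⁵, 6.80×10⁻¹⁵) N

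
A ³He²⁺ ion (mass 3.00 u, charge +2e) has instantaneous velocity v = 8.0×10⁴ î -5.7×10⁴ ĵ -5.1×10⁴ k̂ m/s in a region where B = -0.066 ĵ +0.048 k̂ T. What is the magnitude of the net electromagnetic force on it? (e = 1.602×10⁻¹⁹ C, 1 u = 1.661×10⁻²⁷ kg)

|F| ≈ 2.86×10⁻¹⁵ N

v×B = (-6100, -3840, -5280) N/C.
F = q v×B = (3.204×10⁻¹⁹ C)·(-6100, -3840, -5280) = (-1.96×10⁻¹⁵, -1.23×10⁻¹⁵, -1.69×10⁻¹⁵) N.
|F| = 2.86×10⁻¹⁵ N.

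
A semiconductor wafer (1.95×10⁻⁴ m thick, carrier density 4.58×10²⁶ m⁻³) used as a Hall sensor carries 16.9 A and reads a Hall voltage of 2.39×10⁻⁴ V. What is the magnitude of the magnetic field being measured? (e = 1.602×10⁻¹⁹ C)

B ≈ 0.202 T

From V_H = IB/(n e t), B = V_H n e t / I.
B = (2.39×10⁻⁴)(4.58×10²⁶)(1.602×10⁻¹⁹)(1.95×10⁻⁴)/16.9 ≈ 0.202 T.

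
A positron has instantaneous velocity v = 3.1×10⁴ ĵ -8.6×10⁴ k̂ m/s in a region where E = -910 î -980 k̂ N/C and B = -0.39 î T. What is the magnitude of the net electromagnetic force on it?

v×B = (0, 3.35×10⁴, 1.21×10⁴) N/C.
E + v×B = (-910, 3.35×10⁴, 1.11×10⁴) N/C.
F = q(E + v×B) = (1.602×10⁻¹⁹ C)·(-910, 3.35×10⁴, 1.11×10⁴) = (-1.46×10⁻¹⁶, 5.37×10⁻¹⁵, 1.78×10⁻¹⁵) N.
|F| = 5.66×10⁻¹⁵ N.

|F| ≈ 5.66×10⁻¹⁵ N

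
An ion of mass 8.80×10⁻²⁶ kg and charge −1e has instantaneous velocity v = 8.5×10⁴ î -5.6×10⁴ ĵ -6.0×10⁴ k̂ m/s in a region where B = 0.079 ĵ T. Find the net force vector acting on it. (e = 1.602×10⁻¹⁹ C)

F ≈ (-7.59×10⁻¹⁶, 0, -1.08×10⁻¹⁵) N

v×B = (4740, 0, 6720) N/C.
F = q v×B = (−1.602×10⁻¹⁹ C)·(4740, 0, 6720) = (-7.59×10⁻¹⁶, 0, -1.08×10⁻¹⁵) N.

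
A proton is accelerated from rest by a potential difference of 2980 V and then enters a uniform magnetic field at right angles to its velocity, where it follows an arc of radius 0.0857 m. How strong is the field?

B ≈ 0.0921 T

v = √(2|q|V/m) = √(2·1.602×10⁻¹⁹·2980/1.673×10⁻²⁷) ≈ 7.555×10⁵ m/s.
B = mv/(|q|r) = (1.673×10⁻²⁷)(7.555×10⁵)/((1.602×10⁻¹⁹)(0.0857)) ≈ 0.0921 T.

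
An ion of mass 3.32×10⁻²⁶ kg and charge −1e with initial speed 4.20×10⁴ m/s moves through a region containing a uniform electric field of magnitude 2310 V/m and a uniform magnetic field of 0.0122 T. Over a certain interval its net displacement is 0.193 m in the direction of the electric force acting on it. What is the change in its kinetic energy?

The magnetic force is always ⟂ v and does no work; only the electric force changes KE.
ΔKE = F_E · d = |q|E d = (1.602×10⁻¹⁹)(2310)(0.193) ≈ 7.14×10⁻¹⁷ J.

ΔKE ≈ 7.14×10⁻¹⁷ J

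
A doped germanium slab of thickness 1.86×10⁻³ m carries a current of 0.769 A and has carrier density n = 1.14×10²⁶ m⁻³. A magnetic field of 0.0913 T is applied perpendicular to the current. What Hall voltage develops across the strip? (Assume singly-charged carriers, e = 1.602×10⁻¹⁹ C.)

V_H ≈ 2.07×10⁻⁶ V

V_H = IB/(n e t).
V_H = (0.769)(0.0913)/((1.14×10²⁶)(1.602×10⁻¹⁹)(1.86×10⁻³)) ≈ 2.07×10⁻⁶ V.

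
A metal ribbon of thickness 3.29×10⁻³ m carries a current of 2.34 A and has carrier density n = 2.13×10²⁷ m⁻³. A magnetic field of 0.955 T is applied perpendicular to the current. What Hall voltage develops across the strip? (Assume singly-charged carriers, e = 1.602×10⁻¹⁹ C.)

V_H = IB/(n e t).
V_H = (2.34)(0.955)/((2.13×10²⁷)(1.602×10⁻¹⁹)(3.29×10⁻³)) ≈ 1.99×10⁻⁶ V.

V_H ≈ 1.99×10⁻⁶ V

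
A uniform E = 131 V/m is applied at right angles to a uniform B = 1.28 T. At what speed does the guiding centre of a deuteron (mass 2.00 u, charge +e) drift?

v_d ≈ 102 m/s

The steady drift has the magnetic force balancing the electric force, so v_d = E/B.
v_d = 131/1.28 = 102 m/s.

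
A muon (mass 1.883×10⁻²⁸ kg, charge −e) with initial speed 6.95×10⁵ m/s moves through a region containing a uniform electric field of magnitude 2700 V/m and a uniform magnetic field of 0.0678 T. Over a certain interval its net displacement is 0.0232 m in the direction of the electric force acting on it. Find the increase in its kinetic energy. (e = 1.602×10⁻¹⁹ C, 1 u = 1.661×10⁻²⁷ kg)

The magnetic force is always ⟂ v and does no work; only the electric force changes KE.
ΔKE = F_E · d = |q|E d = (1.602×10⁻¹⁹)(2700)(0.0232) ≈ 1.00×10⁻¹⁷ J.

ΔKE ≈ 1.00×10⁻¹⁷ J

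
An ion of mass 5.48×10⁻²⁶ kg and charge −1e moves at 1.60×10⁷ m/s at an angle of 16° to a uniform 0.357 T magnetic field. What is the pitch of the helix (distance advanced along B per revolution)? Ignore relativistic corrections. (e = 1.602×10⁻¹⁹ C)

p ≈ 92.6 m

v∥ = v cosθ = 1.60×10⁷·cos16° ≈ 1.538×10⁷ m/s.
T = 2πm/(|q|B) = 2π(5.48×10⁻²⁶)/((1.602×10⁻¹⁹)(0.357)) ≈ 6.020×10⁻⁶ s.
pitch = v∥ T = (1.538×10⁷)(6.020×10⁻⁶) ≈ 92.6 m.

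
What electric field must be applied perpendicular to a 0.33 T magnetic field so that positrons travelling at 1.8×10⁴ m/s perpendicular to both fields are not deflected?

E = 5900 V/m

For straight-line motion qE = qvB, so E = vB.
E = 1.8×10⁴ × 0.33 = 5900 V/m.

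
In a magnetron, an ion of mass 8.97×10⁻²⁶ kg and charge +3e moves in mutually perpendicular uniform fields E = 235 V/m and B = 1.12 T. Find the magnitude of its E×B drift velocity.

v_d ≈ 210 m/s

The E×B drift speed is v_d = E/B.
v_d = 235/1.12 = 210 m/s.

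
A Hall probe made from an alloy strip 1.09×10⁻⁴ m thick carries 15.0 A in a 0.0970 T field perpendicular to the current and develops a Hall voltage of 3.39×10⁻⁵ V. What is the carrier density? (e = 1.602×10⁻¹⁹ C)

n ≈ 2.46×10²⁷ m⁻³

From V_H = IB/(n e t), n = IB/(V_H e t).
n = (15.0)(0.0970)/((3.39×10⁻⁵)(1.602×10⁻¹⁹)(1.09×10⁻⁴)) ≈ 2.46×10²⁷ m⁻³.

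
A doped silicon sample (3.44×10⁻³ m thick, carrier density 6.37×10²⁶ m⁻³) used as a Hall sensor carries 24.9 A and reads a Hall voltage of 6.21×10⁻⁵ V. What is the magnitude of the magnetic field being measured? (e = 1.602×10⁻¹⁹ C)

From V_H = IB/(n e t), B = V_H n e t / I.
B = (6.21×10⁻⁵)(6.37×10²⁶)(1.602×10⁻¹⁹)(3.44×10⁻³)/24.9 ≈ 0.875 T.

B ≈ 0.875 T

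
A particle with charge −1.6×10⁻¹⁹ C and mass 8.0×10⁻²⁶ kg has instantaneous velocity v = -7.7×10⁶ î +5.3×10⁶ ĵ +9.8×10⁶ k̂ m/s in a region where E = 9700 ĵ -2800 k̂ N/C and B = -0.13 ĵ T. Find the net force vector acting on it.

v×B = (1.27×10⁶, 0, 1.00×10⁶) N/C.
E + v×B = (1.27×10⁶, 9700, 9.98×10⁵) N/C.
F = q(E + v×B) = (−1.6×10⁻¹⁹ C)·(1.27×10⁶, 9700, 9.98×10⁵) = (-2.04×10⁻¹³, -1.55×10⁻¹⁵, -1.60×10⁻¹³) N.

F ≈ (-2.04×10⁻¹³, -1.55×10⁻¹⁵, -1.60×10⁻¹³) N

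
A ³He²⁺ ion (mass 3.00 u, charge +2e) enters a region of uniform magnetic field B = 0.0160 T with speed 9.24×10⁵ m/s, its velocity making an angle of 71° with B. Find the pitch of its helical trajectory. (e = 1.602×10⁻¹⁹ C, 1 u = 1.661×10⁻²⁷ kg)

v∥ = v cosθ = 9.24×10⁵·cos71° ≈ 3.008×10⁵ m/s.
T = 2πm/(|q|B) = 2π(4.983×10⁻²⁷)/((3.204×10⁻¹⁹)(0.0160)) ≈ 6.107×10⁻⁶ s.
pitch = v∥ T = (3.008×10⁵)(6.107×10⁻⁶) ≈ 1.84 m.

p ≈ 1.84 m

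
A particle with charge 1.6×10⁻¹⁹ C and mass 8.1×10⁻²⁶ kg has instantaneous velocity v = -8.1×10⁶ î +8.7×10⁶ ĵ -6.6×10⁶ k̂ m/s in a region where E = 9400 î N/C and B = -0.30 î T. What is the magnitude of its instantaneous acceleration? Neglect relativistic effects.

|a| ≈ 6.47×10¹² m/s²

v×B = (0, 1.98×10⁶, 2.61×10⁶) N/C.
E + v×B = (9400, 1.98×10⁶, 2.61×10⁶) N/C.
F = q(E + v×B) = (1.6×10⁻¹⁹ C)·(9400, 1.98×10⁶, 2.61×10⁶) = (1.50×10⁻¹⁵, 3.17×10⁻¹³, 4.18×10⁻¹³) N.
|a| = |F|/m = 5.242×10⁻¹³/8.1×10⁻²⁶ ≈ 6.47×10¹² m/s².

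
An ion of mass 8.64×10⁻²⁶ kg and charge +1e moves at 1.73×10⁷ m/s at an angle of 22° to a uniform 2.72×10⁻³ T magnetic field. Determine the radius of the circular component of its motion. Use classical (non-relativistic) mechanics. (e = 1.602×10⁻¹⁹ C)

r ≈ 1290 m

v⊥ = v sinθ = 1.73×10⁷·sin22° ≈ 6.481×10⁶ m/s.
r = m v⊥/(|q|B) = (8.64×10⁻²⁶)(6.481×10⁶)/((1.602×10⁻¹⁹)(2.72×10⁻³)) ≈ 1290 m.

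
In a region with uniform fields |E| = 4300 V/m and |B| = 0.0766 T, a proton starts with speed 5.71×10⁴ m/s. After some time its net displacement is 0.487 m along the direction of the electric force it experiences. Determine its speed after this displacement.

v_f ≈ 6.36×10⁵ m/s

B does no work; ΔKE = |q|E d.
½mv_f² = ½mv₀² + |q|Ed = ½(1.673×10⁻²⁷)(5.71×10⁴)² + (1.602×10⁻¹⁹)(4300)(0.487) ≈ 2.727×10⁻¹⁸ J + 3.355×10⁻¹⁶ J ≈ 3.382×10⁻¹⁶ J.
v_f = √(2·3.382×10⁻¹⁶/1.673×10⁻²⁷) ≈ 6.36×10⁵ m/s.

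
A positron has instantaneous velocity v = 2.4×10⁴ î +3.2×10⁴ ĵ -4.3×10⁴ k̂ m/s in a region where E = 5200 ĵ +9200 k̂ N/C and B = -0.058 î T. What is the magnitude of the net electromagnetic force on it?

|F| ≈ 2.16×10⁻¹⁵ N

v×B = (0, 2490, 1860) N/C.
E + v×B = (0, 7690, 1.11×10⁴) N/C.
F = q(E + v×B) = (1.602×10⁻¹⁹ C)·(0, 7690, 1.11×10⁴) = (0, 1.23×10⁻¹⁵, 1.77×10⁻¹⁵) N.
|F| = 2.16×10⁻¹⁵ N.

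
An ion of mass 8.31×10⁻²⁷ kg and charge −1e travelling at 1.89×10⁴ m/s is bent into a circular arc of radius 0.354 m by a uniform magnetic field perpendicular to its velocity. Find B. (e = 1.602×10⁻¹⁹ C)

B ≈ 2.77×10⁻³ T

From |q|vB = mv²/r, B = mv/(|q|r).
B = (8.31×10⁻²⁷)(1.89×10⁴)/((1.602×10⁻¹⁹)(0.354)) ≈ 2.77×10⁻³ T.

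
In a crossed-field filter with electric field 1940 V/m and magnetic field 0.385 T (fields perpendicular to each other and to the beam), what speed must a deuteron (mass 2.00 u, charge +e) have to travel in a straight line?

v = 5040 m/s

Straight-line motion ⇒ electric and magnetic forces cancel, so E = vB.
v = E/B = 1940/0.385 = 5040 m/s.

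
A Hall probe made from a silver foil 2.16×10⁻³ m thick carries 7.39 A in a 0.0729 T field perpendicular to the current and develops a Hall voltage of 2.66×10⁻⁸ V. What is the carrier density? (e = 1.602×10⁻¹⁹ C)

n ≈ 5.85×10²⁸ m⁻³

From V_H = IB/(n e t), n = IB/(V_H e t).
n = (7.39)(0.0729)/((2.66×10⁻⁸)(1.602×10⁻¹⁹)(2.16×10⁻³)) ≈ 5.85×10²⁸ m⁻³.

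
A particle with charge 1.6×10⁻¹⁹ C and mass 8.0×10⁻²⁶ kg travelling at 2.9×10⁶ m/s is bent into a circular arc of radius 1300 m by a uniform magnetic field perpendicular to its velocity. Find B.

From |q|vB = mv²/r, B = mv/(|q|r).
B = (8.0×10⁻²⁶)(2.9×10⁶)/((1.6×10⁻¹⁹)(1300)) ≈ 1.1×10⁻³ T.

B ≈ 1.1×10⁻³ T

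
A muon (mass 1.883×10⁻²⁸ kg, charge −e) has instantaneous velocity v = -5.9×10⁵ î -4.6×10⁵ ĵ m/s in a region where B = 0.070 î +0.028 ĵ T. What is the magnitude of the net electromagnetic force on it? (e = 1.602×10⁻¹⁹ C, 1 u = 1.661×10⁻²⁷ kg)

v×B = (0, 0, 1.57×10⁴) N/C.
F = q v×B = (−1.602×10⁻¹⁹ C)·(0, 0, 1.57×10⁴) = (0, 0, -2.51×10⁻¹⁵) N.
|F| = 2.51×10⁻¹⁵ N.

|F| ≈ 2.51×10⁻¹⁵ N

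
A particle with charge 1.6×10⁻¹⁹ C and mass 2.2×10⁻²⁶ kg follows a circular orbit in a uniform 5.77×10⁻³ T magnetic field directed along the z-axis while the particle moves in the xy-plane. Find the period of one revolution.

T ≈ 1.50×10⁻⁴ s

The cyclotron period depends only on m, q, B: T = 2πm/(|q|B).
T = 2π(2.2×10⁻²⁶)/((1.6×10⁻¹⁹)(5.77×10⁻³)) ≈ 1.50×10⁻⁴ s.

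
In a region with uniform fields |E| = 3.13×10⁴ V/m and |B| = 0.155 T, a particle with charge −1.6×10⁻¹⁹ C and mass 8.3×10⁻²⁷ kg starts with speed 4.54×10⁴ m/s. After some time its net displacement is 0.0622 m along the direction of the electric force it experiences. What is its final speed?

B does no work; ΔKE = |q|E d.
½mv_f² = ½mv₀² + |q|Ed = ½(8.3×10⁻²⁷)(4.54×10⁴)² + (1.6×10⁻¹⁹)(3.13×10⁴)(0.0622) ≈ 8.554×10⁻¹⁸ J + 3.115×10⁻¹⁶ J ≈ 3.201×10⁻¹⁶ J.
v_f = √(2·3.201×10⁻¹⁶/8.3×10⁻²⁷) ≈ 2.78×10⁵ m/s.

v_f ≈ 2.78×10⁵ m/s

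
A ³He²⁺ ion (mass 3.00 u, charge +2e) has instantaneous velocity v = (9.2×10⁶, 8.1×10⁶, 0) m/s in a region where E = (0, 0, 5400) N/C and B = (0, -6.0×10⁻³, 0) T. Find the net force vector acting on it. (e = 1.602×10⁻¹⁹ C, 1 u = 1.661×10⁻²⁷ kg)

F ≈ (0, 0, -1.60×10⁻¹⁴) N

v×B = (0, 0, -5.52×10⁴) N/C.
E + v×B = (0, 0, -4.98×10⁴) N/C.
F = q(E + v×B) = (3.204×10⁻¹⁹ C)·(0, 0, -4.98×10⁴) = (0, 0, -1.60×10⁻¹⁴) N.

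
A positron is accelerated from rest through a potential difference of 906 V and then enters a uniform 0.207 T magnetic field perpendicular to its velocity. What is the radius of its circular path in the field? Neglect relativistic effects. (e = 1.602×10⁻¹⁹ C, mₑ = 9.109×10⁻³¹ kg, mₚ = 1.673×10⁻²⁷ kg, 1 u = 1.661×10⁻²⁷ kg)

Acceleration: |q|V = ½mv² ⇒ v = √(2|q|V/m) = √(2·1.602×10⁻¹⁹·906/9.109×10⁻³¹) ≈ 1.785×10⁷ m/s.
In the field: r = mv/(|q|B) = (9.109×10⁻³¹)(1.785×10⁷)/((1.602×10⁻¹⁹)(0.207)) ≈ 4.90×10⁻⁴ m.

r ≈ 4.90×10⁻⁴ m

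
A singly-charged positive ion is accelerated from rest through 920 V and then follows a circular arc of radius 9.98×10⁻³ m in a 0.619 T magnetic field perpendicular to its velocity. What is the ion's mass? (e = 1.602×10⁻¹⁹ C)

m ≈ 3.32×10⁻²⁷ kg

Combine |q|V = ½mv² and r = mv/(|q|B): eliminate v to get m = qB²r²/(2V).
m = (1.602×10⁻¹⁹)(0.619)²(9.98×10⁻³)²/(2·920) ≈ 3.32×10⁻²⁷ kg.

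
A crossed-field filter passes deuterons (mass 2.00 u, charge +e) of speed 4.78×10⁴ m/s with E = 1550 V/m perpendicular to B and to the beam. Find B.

B = 0.0324 T

Balance of forces in the selector: qE = qvB ⇒ B = E/v.
B = 1550/4.78×10⁴ = 0.0324 T.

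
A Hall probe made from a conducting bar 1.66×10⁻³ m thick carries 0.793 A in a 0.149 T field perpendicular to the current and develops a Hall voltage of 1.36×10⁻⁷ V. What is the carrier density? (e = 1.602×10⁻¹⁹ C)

From V_H = IB/(n e t), n = IB/(V_H e t).
n = (0.793)(0.149)/((1.36×10⁻⁷)(1.602×10⁻¹⁹)(1.66×10⁻³)) ≈ 3.27×10²⁷ m⁻³.

n ≈ 3.27×10²⁷ m⁻³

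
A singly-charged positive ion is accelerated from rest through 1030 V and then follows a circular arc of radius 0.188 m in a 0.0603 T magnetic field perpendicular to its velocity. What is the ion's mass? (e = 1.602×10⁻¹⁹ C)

Combine |q|V = ½mv² and r = mv/(|q|B): eliminate v to get m = qB²r²/(2V).
m = (1.602×10⁻¹⁹)(0.0603)²(0.188)²/(2·1030) ≈ 9.99×10⁻²⁷ kg.

m ≈ 9.99×10⁻²⁷ kg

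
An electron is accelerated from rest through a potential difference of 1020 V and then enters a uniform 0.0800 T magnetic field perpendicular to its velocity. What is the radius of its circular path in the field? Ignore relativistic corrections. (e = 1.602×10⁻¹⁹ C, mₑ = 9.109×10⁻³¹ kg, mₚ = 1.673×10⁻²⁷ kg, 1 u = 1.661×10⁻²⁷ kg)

r ≈ 1.35×10⁻³ m

Acceleration: |q|V = ½mv² ⇒ v = √(2|q|V/m) = √(2·1.602×10⁻¹⁹·1020/9.109×10⁻³¹) ≈ 1.894×10⁷ m/s.
In the field: r = mv/(|q|B) = (9.109×10⁻³¹)(1.894×10⁷)/((1.602×10⁻¹⁹)(0.0800)) ≈ 1.35×10⁻³ m.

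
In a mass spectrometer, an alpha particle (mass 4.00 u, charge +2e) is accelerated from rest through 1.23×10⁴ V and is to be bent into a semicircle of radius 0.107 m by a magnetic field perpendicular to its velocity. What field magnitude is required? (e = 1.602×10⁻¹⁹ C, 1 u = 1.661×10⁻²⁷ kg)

v = √(2|q|V/m) = √(2·3.204×10⁻¹⁹·1.23×10⁴/6.644×10⁻²⁷) ≈ 1.089×10⁶ m/s.
B = mv/(|q|r) = (6.644×10⁻²⁷)(1.089×10⁶)/((3.204×10⁻¹⁹)(0.107)) ≈ 0.211 T.

B ≈ 0.211 T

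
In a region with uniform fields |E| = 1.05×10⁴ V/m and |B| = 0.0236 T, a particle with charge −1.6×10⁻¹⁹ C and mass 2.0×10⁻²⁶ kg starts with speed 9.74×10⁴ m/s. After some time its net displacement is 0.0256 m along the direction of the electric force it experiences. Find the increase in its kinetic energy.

ΔKE ≈ 4.30×10⁻¹⁷ J

The magnetic force is always ⟂ v and does no work; only the electric force changes KE.
ΔKE = F_E · d = |q|E d = (1.6×10⁻¹⁹)(1.05×10⁴)(0.0256) ≈ 4.30×10⁻¹⁷ J.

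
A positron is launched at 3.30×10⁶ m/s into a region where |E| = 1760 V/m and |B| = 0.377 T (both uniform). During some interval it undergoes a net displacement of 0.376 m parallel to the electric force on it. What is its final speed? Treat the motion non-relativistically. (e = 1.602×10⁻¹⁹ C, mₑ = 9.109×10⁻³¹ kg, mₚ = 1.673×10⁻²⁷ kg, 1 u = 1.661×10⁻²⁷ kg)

B does no work; ΔKE = |q|E d.
½mv_f² = ½mv₀² + |q|Ed = ½(9.109×10⁻³¹)(3.30×10⁶)² + (1.602×10⁻¹⁹)(1760)(0.376) ≈ 4.960×10⁻¹⁸ J + 1.060×10⁻¹⁶ J ≈ 1.110×10⁻¹⁶ J.
v_f = √(2·1.110×10⁻¹⁶/9.109×10⁻³¹) ≈ 1.56×10⁷ m/s.

v_f ≈ 1.56×10⁷ m/s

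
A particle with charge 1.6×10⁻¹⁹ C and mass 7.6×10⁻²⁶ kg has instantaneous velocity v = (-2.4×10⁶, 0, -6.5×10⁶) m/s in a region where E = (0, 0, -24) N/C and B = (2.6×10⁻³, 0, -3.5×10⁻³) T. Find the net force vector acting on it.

v×B = (0, -2.53×10⁴, 0) N/C.
E + v×B = (0, -2.53×10⁴, -24.0) N/C.
F = q(E + v×B) = (1.6×10⁻¹⁹ C)·(0, -2.53×10⁴, -24.0) = (0, -4.05×10⁻¹⁵, -3.84×10⁻¹⁸) N.

F ≈ (0, -4.05×10⁻¹⁵, -3.84×10⁻¹⁸) N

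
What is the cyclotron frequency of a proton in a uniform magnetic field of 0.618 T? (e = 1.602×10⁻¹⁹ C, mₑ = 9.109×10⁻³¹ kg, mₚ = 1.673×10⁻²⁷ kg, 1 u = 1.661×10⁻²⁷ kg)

f ≈ 9.42×10⁶ Hz

f = |q|B/(2πm).
f = (1.602×10⁻¹⁹)(0.618)/(2π·1.673×10⁻²⁷) ≈ 9.42×10⁶ Hz.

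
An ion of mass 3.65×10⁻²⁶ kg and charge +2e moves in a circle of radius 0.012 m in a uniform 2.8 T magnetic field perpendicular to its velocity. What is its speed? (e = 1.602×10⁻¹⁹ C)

From |q|vB = mv²/r, v = |q|Br/m.
v = (3.204×10⁻¹⁹)(2.8)(0.012)/3.65×10⁻²⁶ ≈ 2.9×10⁵ m/s.

v ≈ 2.9×10⁵ m/s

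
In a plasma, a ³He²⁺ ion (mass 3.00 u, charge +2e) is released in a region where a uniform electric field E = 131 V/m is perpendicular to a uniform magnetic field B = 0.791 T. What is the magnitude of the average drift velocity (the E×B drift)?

The steady drift has the magnetic force balancing the electric force, so v_d = E/B.
v_d = 131/0.791 = 166 m/s.

v_d ≈ 166 m/s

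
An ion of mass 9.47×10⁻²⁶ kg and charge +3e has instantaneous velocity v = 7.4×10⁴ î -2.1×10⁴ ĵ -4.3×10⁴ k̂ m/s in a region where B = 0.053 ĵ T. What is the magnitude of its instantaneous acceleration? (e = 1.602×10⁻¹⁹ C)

v×B = (2280, 0, 3920) N/C.
F = q v×B = (4.806×10⁻¹⁹ C)·(2280, 0, 3920) = (1.10×10⁻¹⁵, 0, 1.88×10⁻¹⁵) N.
|a| = |F|/m = 2.180×10⁻¹⁵/9.47×10⁻²⁶ ≈ 2.30×10¹⁰ m/s².

|a| ≈ 2.30×10¹⁰ m/s²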